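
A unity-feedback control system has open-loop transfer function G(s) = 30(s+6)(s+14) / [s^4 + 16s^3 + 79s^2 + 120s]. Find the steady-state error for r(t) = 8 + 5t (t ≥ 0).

The denominator has no term below 120s — 1 pole at s=0, type 1. Treating each term separately:
  • 8: tracked with zero error.
  • 5t: e_ss = 5/K_v with K_v=21 → 5/21.
Total e_ss = 5/21.

5/21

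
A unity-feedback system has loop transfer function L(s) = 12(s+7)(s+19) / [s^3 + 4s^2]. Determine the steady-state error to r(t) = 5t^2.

Factoring s^2 from the denominator leaves a polynomial with constant term 4, so the system is type 2.
K_a = lim_{s→0} s^2·L(s) = 12·7·19 / 4 = 399.
r(t) = 5t^2 gives R(s) = 10/s^3.
e_ss = 10/K_a = 10/399.

10/399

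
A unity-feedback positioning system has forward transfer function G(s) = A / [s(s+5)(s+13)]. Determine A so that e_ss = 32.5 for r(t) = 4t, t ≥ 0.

System type = 1 (one pole at s=0).
K_v = lim_{s→0} s·G(s) = A / (5·13) = (1/65)·A.
e_ss = 4/K_v = 32.5 ⇒ K_v = 8/65 ⇒ A = (8/65)/(1/65) = 8.

8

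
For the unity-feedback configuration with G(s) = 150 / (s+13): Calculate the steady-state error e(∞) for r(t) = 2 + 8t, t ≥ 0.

System type = 0 (no poles at s=0). By superposition:
  • 2: e_ss = 2/(1+K_p) with K_p=150/13 → 26/163.
  • 8t: a type-0 system cannot track it, e_ss → ∞.
The unbounded component dominates.

infinity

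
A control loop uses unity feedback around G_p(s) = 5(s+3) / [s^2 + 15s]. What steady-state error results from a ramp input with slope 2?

2

Lowest-order denominator term is 15s, so the open loop has 1 pole at the origin → type 1 system.
K_v = lim_{s→0} s·G_p(s) = 5·3 / 15 = 1.
e_ss = 2/K_v = 2/1 = 2.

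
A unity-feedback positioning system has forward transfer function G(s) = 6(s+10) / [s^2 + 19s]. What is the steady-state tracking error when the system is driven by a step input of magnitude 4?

0

Factoring s from the denominator leaves a polynomial with constant term 19, so the system is type 1.
A type-1 system has K_p = ∞, so it tracks a step input with zero steady-state error.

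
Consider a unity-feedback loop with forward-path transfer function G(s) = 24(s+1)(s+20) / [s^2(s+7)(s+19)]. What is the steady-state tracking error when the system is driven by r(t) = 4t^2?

133/60

System type = 2 (two poles at s=0).
K_a = lim_{s→0} s^2·G(s) = 24·1·20 / (7·19) = 480/133.
r(t) = 4t^2 gives R(s) = 8/s^3.
e_ss = 8/K_a = 8/(480/133) = 133/60.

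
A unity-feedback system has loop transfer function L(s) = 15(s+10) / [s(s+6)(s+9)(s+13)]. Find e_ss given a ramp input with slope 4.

18.72

One free integrator in L(s): this is a type 1 system.
K_v = lim_{s→0} s·L(s) = 15·10 / (6·9·13) = 25/117.
e_ss = 4/K_v = 4/(25/117) = 18.72.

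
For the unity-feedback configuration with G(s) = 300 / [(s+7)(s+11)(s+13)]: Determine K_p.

300/1001

No free integrators in G(s): this is a type 0 system.
K_p = lim_{s→0} G(s) = 300 / (7·11·13) = 300/1001.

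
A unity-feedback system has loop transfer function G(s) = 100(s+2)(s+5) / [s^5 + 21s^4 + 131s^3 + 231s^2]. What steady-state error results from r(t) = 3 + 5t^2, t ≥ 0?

2.31

Lowest-order denominator term is 231s^2, so the open loop has 2 poles at the origin → type 2 system. By superposition:
  • 3: tracked with zero error.
  • 5t^2: e_ss = 10/K_a with K_a=1000/231 → 2.31.
Total e_ss = 2.31.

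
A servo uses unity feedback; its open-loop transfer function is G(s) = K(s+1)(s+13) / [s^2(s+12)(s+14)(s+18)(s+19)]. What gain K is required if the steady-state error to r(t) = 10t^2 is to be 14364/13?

G(s) has two factors of s in the denominator, so the system is type 2.
K_a = lim_{s→0} s^2·G(s) = K·1·13 / (12·14·18·19) = (13/57456)·K.
e_ss = 20/K_a = 14364/13 ⇒ K_a = 65/3591 ⇒ K = (65/3591)/(13/57456) = 80.

80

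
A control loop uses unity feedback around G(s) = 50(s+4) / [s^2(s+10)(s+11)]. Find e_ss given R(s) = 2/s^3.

1.1

G(s) has two factors of s in the denominator, so the system is type 2.
K_a = lim_{s→0} s^2·G(s) = 50·4 / (10·11) = 20/11.
r(t) = t^2 gives R(s) = 2/s^3.
e_ss = 2/K_a = 2/(20/11) = 1.1.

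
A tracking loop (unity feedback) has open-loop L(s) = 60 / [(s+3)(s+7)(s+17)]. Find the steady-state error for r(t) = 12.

1428/139

The open loop has no poles at the origin → type 0 system.
K_p = lim_{s→0} L(s) = 60 / (3·7·17) = 20/119.
e_ss = 12/(1 + K_p) = 12/(139/119) = 1428/139.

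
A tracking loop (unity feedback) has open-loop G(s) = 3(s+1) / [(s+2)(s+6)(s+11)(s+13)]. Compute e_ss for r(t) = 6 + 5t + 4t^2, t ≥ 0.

infinity

G(s) has no factors of s in the denominator, so the system is type 0. By superposition:
  • 6: e_ss = 6/(1+K_p) with K_p=1/572 → 1144/191.
  • 5t: a type-0 system cannot track it, e_ss → ∞.
  • 4t^2: a type-0 system cannot track it, e_ss → ∞.
The unbounded component dominates.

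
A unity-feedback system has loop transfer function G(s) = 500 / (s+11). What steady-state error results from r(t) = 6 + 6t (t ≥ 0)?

System type = 0 (no poles at s=0). Treating each term separately:
  • 6: e_ss = 6/(1+K_p) with K_p=500/11 → 66/511.
  • 6t: a type-0 system cannot track it, e_ss → ∞.
The unbounded component dominates.

infinity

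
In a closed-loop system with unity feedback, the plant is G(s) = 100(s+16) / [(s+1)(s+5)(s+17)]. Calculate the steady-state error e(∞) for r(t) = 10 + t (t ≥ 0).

No free integrators in G(s): this is a type 0 system. Treating each term separately:
  • 10: e_ss = 10/(1+K_p) with K_p=320/17 → 170/337.
  • t: a type-0 system cannot track it, e_ss → ∞.
The unbounded component dominates.

infinity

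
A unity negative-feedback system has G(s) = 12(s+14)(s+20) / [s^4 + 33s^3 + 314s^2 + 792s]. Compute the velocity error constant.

Factoring s from the denominator leaves a polynomial with constant term 792, so the system is type 1.
K_v = lim_{s→0} s·G(s) = 12·14·20 / 792 = 140/33.

140/33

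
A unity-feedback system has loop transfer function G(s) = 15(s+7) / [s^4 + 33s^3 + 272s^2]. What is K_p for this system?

K_p = lim_{s→0} G(s); with 2 poles at the origin the limit diverges, so K_p = ∞.

infinity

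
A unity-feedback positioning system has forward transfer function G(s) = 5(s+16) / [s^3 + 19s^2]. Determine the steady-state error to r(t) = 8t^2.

Lowest-order denominator term is 19s^2, so the open loop has 2 poles at the origin → type 2 system.
K_a = lim_{s→0} s^2·G(s) = 5·16 / 19 = 80/19.
r(t) = 8t^2 gives R(s) = 16/s^3.
e_ss = 16/K_a = 16/(80/19) = 3.8.

3.8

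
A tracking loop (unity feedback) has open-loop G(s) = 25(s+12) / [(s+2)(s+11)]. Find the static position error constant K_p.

150/11

No free integrators in G(s): this is a type 0 system.
K_p = lim_{s→0} G(s) = 25·12 / (2·11) = 150/11.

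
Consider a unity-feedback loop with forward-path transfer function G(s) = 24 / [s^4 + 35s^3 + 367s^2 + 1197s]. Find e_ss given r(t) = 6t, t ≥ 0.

299.25

Lowest-order denominator term is 1197s, so the open loop has 1 pole at the origin → type 1 system.
K_v = lim_{s→0} s·G(s) = 24 / 1197 = 8/399.
e_ss = 6/K_v = 6/(8/399) = 299.25.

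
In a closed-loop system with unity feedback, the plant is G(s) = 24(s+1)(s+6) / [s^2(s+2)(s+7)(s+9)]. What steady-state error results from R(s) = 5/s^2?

System type = 2 (two poles at s=0).
K_v = ∞ for a type-2 system; e_ss to a ramp is zero.

0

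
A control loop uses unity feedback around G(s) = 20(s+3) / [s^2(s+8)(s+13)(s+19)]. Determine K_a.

The open loop has two poles at the origin → type 2 system.
K_a = lim_{s→0} s^2·G(s) = 20·3 / (8·13·19) = 15/494.

15/494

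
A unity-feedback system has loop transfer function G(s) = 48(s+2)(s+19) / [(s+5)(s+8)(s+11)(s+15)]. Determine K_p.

The open loop has no poles at the origin → type 0 system.
K_p = lim_{s→0} G(s) = 48·2·19 / (5·8·11·15) = 76/275.

76/275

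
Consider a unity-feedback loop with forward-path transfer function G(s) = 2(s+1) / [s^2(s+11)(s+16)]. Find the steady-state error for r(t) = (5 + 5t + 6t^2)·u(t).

The open loop has two poles at the origin → type 2 system. Taking each input component in turn:
  • 5: tracked with zero error.
  • 5t: tracked with zero error.
  • 6t^2: e_ss = 12/K_a with K_a=1/88 → 1056.
Total e_ss = 1056.

1056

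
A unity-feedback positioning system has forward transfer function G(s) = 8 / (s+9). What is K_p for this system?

System type = 0 (no poles at s=0).
K_p = lim_{s→0} G(s) = 8 / (9) = 8/9.

8/9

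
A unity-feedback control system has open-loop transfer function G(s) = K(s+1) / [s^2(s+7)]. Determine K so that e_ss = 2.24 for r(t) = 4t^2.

System type = 2 (two poles at s=0).
K_a = lim_{s→0} s^2·G(s) = K·1 / (7) = (1/7)·K.
e_ss = 8/K_a = 2.24 ⇒ K_a = 25/7 ⇒ K = (25/7)/(1/7) = 25.

25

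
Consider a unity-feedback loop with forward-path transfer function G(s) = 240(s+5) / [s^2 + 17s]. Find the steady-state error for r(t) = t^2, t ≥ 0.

infinity

The denominator has no term below 17s — 1 pole at s=0, type 1.
K_a = lim_{s→0} s^2·G(s) = 0; the steady-state error to this parabolic input grows without bound.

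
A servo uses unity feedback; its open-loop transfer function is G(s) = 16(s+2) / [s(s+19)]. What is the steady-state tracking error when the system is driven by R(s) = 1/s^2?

The open loop has one pole at the origin → type 1 system.
K_v = lim_{s→0} s·G(s) = 16·2 / (19) = 32/19.
e_ss = 1/K_v = 1/(32/19) = 19/32.

19/32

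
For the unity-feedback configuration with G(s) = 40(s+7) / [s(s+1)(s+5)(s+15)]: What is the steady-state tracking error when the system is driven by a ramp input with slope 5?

75/56

The open loop has one pole at the origin → type 1 system.
K_v = lim_{s→0} s·G(s) = 40·7 / (1·5·15) = 56/15.
e_ss = 5/K_v = 5/(56/15) = 75/56.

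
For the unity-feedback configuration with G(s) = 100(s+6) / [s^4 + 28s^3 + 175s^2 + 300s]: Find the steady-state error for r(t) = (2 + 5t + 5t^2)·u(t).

infinity

Lowest-order denominator term is 300s, so the open loop has 1 pole at the origin → type 1 system. Treating each term separately:
  • 2: tracked with zero error.
  • 5t: e_ss = 5/K_v with K_v=2 → 2.5.
  • 5t^2: a type-1 system cannot track it, e_ss → ∞.
The unbounded component dominates.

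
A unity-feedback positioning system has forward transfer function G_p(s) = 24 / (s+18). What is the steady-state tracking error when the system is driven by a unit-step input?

3/7

No free integrators in G_p(s): this is a type 0 system.
K_p = lim_{s→0} G_p(s) = 24 / (18) = 4/3.
e_ss = 1/(1 + K_p) = 1/(7/3) = 3/7.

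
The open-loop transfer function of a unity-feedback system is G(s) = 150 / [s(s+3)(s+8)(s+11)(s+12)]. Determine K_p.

infinity

K_p = lim_{s→0} G(s); with 1 pole at the origin the limit diverges, so K_p = ∞.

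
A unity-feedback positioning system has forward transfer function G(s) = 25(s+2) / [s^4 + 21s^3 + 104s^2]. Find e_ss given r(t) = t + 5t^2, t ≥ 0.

20.8

The denominator has no term below 104s^2 — 2 poles at s=0, type 2. Taking each input component in turn:
  • t: tracked with zero error.
  • 5t^2: e_ss = 10/K_a with K_a=25/52 → 20.8.
Total e_ss = 20.8.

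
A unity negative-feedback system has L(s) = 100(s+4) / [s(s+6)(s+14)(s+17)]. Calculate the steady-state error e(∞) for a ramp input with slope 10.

35.7

The open loop has one pole at the origin → type 1 system.
K_v = lim_{s→0} s·L(s) = 100·4 / (6·14·17) = 100/357.
e_ss = 10/K_v = 10/(100/357) = 35.7.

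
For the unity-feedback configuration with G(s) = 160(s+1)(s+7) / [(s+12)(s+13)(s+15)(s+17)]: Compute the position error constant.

G(s) has no factors of s in the denominator, so the system is type 0.
K_p = lim_{s→0} G(s) = 160·1·7 / (12·13·15·17) = 56/1989.

56/1989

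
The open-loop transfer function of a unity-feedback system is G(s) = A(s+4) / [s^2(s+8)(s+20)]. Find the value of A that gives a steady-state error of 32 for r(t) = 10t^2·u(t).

System type = 2 (two poles at s=0).
K_a = lim_{s→0} s^2·G(s) = A·4 / (8·20) = 0.025·A.
e_ss = 20/K_a = 32 ⇒ K_a = 0.625 ⇒ A = 0.625/0.025 = 25.

25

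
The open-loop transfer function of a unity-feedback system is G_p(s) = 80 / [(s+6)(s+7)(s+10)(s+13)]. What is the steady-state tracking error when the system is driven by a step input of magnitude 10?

System type = 0 (no poles at s=0).
K_p = lim_{s→0} G_p(s) = 80 / (6·7·10·13) = 4/273.
e_ss = 10/(1 + K_p) = 10/(277/273) = 2730/277.

2730/277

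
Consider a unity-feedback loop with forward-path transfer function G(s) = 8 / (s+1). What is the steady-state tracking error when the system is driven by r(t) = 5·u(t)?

G(s) has no factors of s in the denominator, so the system is type 0.
K_p = lim_{s→0} G(s) = 8 / (1) = 8.
e_ss = 5/(1 + K_p) = 5/9.

5/9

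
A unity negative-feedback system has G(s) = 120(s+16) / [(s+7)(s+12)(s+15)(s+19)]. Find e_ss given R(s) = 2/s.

798/431

System type = 0 (no poles at s=0).
K_p = lim_{s→0} G(s) = 120·16 / (7·12·15·19) = 32/399.
e_ss = 2/(1 + K_p) = 2/(431/399) = 798/431.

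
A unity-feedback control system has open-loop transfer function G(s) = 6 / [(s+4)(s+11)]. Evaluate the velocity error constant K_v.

0

The open loop has no poles at the origin → type 0 system.
K_v = lim_{s→0} s·G(s) = 0 (the extra factor of s kills the finite limit).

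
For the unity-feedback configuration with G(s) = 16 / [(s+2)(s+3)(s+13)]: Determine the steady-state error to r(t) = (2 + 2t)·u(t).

G(s) has no factors of s in the denominator, so the system is type 0. By superposition:
  • 2: e_ss = 2/(1+K_p) with K_p=8/39 → 78/47.
  • 2t: a type-0 system cannot track it, e_ss → ∞.
The unbounded component dominates.

infinity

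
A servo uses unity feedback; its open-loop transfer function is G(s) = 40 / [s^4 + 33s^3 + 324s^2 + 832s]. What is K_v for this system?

5/104

Factoring s from the denominator leaves a polynomial with constant term 832, so the system is type 1.
K_v = lim_{s→0} s·G(s) = 40 / 832 = 5/104.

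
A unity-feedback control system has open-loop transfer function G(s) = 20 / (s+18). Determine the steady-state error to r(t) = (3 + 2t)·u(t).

G(s) has no factors of s in the denominator, so the system is type 0. Treating each term separately:
  • 3: e_ss = 3/(1+K_p) with K_p=10/9 → 27/19.
  • 2t: a type-0 system cannot track it, e_ss → ∞.
The unbounded component dominates.

infinity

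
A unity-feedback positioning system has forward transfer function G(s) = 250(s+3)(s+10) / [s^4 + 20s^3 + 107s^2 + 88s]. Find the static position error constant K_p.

infinity

K_p = lim_{s→0} G(s); with 1 pole at the origin the limit diverges, so K_p = ∞.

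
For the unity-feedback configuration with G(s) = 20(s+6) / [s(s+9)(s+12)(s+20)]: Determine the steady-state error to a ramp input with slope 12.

216

One free integrator in G(s): this is a type 1 system.
K_v = lim_{s→0} s·G(s) = 20·6 / (9·12·20) = 1/18.
e_ss = 12/K_v = 12/(1/18) = 216.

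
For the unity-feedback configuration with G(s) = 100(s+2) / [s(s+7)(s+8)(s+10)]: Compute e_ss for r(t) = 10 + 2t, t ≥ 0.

The open loop has one pole at the origin → type 1 system. Treating each term separately:
  • 10: tracked with zero error.
  • 2t: e_ss = 2/K_v with K_v=5/14 → 5.6.
Total e_ss = 5.6.

5.6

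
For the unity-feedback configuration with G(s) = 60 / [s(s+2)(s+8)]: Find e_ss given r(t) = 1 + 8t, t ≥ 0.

32/15

The open loop has one pole at the origin → type 1 system. By superposition:
  • 1: tracked with zero error.
  • 8t: e_ss = 8/K_v with K_v=3.75 → 32/15.
Total e_ss = 32/15.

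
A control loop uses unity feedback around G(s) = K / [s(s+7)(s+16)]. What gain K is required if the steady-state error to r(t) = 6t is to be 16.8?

40

G(s) has one factor of s in the denominator, so the system is type 1.
K_v = lim_{s→0} s·G(s) = K / (7·16) = (1/112)·K.
e_ss = 6/K_v = 16.8 ⇒ K_v = 5/14 ⇒ K = (5/14)/(1/112) = 40.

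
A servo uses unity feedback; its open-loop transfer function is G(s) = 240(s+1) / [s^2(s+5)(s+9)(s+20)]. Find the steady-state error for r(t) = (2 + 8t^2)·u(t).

60

G(s) has two factors of s in the denominator, so the system is type 2. Treating each term separately:
  • 2: tracked with zero error.
  • 8t^2: e_ss = 16/K_a with K_a=4/15 → 60.
Total e_ss = 60.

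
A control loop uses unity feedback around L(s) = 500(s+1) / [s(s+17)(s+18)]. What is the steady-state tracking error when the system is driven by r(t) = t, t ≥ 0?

L(s) has one factor of s in the denominator, so the system is type 1.
K_v = lim_{s→0} s·L(s) = 500·1 / (17·18) = 250/153.
e_ss = 1/K_v = 1/(250/153) = 0.612.

0.612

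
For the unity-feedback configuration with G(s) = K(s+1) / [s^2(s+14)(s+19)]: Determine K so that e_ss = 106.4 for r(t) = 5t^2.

25

Two free integrators in G(s): this is a type 2 system.
K_a = lim_{s→0} s^2·G(s) = K·1 / (14·19) = (1/266)·K.
e_ss = 10/K_a = 106.4 ⇒ K_a = 25/266 ⇒ K = (25/266)/(1/266) = 25.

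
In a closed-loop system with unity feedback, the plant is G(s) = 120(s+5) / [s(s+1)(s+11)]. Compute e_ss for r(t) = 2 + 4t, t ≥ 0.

11/150

System type = 1 (one pole at s=0). Treating each term separately:
  • 2: tracked with zero error.
  • 4t: e_ss = 4/K_v with K_v=600/11 → 11/150.
Total e_ss = 11/150.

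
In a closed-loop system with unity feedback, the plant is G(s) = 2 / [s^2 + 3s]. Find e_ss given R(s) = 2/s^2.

The denominator has no term below 3s — 1 pole at s=0, type 1.
K_v = lim_{s→0} s·G(s) = 2 / 3 = 2/3.
e_ss = 2/K_v = 2/(2/3) = 3.

3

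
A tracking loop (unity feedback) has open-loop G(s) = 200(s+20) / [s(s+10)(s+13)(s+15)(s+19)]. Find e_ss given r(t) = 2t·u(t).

18.525

System type = 1 (one pole at s=0).
K_v = lim_{s→0} s·G(s) = 200·20 / (10·13·15·19) = 80/741.
e_ss = 2/K_v = 2/(80/741) = 18.525.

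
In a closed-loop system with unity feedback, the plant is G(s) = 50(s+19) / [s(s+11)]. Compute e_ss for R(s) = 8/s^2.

44/475

System type = 1 (one pole at s=0).
K_v = lim_{s→0} s·G(s) = 50·19 / (11) = 950/11.
e_ss = 8/K_v = 8/(950/11) = 44/475.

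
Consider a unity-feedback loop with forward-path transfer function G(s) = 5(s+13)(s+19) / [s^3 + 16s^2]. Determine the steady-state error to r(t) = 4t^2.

128/1235

Factoring s^2 from the denominator leaves a polynomial with constant term 16, so the system is type 2.
K_a = lim_{s→0} s^2·G(s) = 5·13·19 / 16 = 77.1875.
r(t) = 4t^2 gives R(s) = 8/s^3.
e_ss = 8/K_a = 8/77.1875 = 128/1235.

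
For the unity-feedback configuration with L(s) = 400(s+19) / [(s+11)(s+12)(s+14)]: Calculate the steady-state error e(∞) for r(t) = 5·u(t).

L(s) has no factors of s in the denominator, so the system is type 0.
K_p = lim_{s→0} L(s) = 400·19 / (11·12·14) = 950/231.
e_ss = 5/(1 + K_p) = 5/(1181/231) = 1155/1181.

1155/1181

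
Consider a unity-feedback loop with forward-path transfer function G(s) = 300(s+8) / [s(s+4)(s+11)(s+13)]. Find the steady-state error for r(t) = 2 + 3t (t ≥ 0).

System type = 1 (one pole at s=0). By superposition:
  • 2: tracked with zero error.
  • 3t: e_ss = 3/K_v with K_v=600/143 → 0.715.
Total e_ss = 0.715.

0.715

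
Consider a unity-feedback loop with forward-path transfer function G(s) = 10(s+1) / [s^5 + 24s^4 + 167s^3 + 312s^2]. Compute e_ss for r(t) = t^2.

62.4

Lowest-order denominator term is 312s^2, so the open loop has 2 poles at the origin → type 2 system.
K_a = lim_{s→0} s^2·G(s) = 10·1 / 312 = 5/156.
r(t) = t^2 gives R(s) = 2/s^3.
e_ss = 2/K_a = 2/(5/156) = 62.4.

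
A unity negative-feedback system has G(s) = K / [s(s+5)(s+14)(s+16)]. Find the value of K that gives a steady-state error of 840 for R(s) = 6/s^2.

The open loop has one pole at the origin → type 1 system.
K_v = lim_{s→0} s·G(s) = K / (5·14·16) = (1/1120)·K.
e_ss = 6/K_v = 840 ⇒ K_v = 1/140 ⇒ K = (1/140)/(1/1120) = 8.

8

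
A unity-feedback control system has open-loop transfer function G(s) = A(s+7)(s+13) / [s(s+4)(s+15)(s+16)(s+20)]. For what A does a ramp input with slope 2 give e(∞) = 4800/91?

G(s) has one factor of s in the denominator, so the system is type 1.
K_v = lim_{s→0} s·G(s) = A·7·13 / (4·15·16·20) = (91/19200)·A.
e_ss = 2/K_v = 4800/91 ⇒ K_v = 91/2400 ⇒ A = (91/2400)/(91/19200) = 8.

8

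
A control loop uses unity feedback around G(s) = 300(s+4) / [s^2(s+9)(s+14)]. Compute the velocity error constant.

infinity

K_v = lim_{s→0} s·G(s); with 2 poles at the origin the limit diverges, so K_v = ∞.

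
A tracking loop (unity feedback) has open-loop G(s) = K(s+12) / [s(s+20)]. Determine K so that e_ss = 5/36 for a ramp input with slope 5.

60

One free integrator in G(s): this is a type 1 system.
K_v = lim_{s→0} s·G(s) = K·12 / (20) = 0.6·K.
e_ss = 5/K_v = 5/36 ⇒ K_v = 36 ⇒ K = 36/0.6 = 60.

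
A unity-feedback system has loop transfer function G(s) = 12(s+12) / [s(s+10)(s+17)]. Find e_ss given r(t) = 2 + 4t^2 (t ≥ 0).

infinity

G(s) has one factor of s in the denominator, so the system is type 1. Treating each term separately:
  • 2: tracked with zero error.
  • 4t^2: a type-1 system cannot track it, e_ss → ∞.
The unbounded component dominates.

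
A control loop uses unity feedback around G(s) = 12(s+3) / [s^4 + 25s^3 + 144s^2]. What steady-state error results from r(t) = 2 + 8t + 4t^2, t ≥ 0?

Factoring s^2 from the denominator leaves a polynomial with constant term 144, so the system is type 2. Taking each input component in turn:
  • 2: tracked with zero error.
  • 8t: tracked with zero error.
  • 4t^2: e_ss = 8/K_a with K_a=0.25 → 32.
Total e_ss = 32.

32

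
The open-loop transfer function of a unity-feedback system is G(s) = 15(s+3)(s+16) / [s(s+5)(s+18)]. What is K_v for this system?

The open loop has one pole at the origin → type 1 system.
K_v = lim_{s→0} s·G(s) = 15·3·16 / (5·18) = 8.

8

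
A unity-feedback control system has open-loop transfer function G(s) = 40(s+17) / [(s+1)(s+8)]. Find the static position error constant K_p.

85

G(s) has no factors of s in the denominator, so the system is type 0.
K_p = lim_{s→0} G(s) = 40·17 / (1·8) = 85.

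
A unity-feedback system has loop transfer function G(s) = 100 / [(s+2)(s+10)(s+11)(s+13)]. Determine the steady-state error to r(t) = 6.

429/74

System type = 0 (no poles at s=0).
K_p = lim_{s→0} G(s) = 100 / (2·10·11·13) = 5/143.
e_ss = 6/(1 + K_p) = 6/(148/143) = 429/74.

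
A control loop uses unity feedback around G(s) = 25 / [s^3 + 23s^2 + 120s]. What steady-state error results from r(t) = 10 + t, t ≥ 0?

4.8

Factoring s from the denominator leaves a polynomial with constant term 120, so the system is type 1. Treating each term separately:
  • 10: tracked with zero error.
  • t: e_ss = 1/K_v with K_v=5/24 → 4.8.
Total e_ss = 4.8.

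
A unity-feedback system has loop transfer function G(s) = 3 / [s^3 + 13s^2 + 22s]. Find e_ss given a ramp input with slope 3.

Lowest-order denominator term is 22s, so the open loop has 1 pole at the origin → type 1 system.
K_v = lim_{s→0} s·G(s) = 3 / 22 = 3/22.
e_ss = 3/K_v = 3/(3/22) = 22.

22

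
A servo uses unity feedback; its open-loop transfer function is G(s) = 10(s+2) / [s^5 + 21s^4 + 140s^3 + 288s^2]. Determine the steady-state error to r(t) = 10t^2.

288

Factoring s^2 from the denominator leaves a polynomial with constant term 288, so the system is type 2.
K_a = lim_{s→0} s^2·G(s) = 10·2 / 288 = 5/72.
r(t) = 10t^2 gives R(s) = 20/s^3.
e_ss = 20/K_a = 20/(5/72) = 288.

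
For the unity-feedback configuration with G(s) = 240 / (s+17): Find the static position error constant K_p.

No free integrators in G(s): this is a type 0 system.
K_p = lim_{s→0} G(s) = 240 / (17) = 240/17.

240/17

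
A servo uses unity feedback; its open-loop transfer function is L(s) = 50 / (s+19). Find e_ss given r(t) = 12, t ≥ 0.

76/23

L(s) has no factors of s in the denominator, so the system is type 0.
K_p = lim_{s→0} L(s) = 50 / (19) = 50/19.
e_ss = 12/(1 + K_p) = 12/(69/19) = 76/23.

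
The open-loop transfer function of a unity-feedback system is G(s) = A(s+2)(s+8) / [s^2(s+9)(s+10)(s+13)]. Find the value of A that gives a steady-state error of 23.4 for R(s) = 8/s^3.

25

Two free integrators in G(s): this is a type 2 system.
K_a = lim_{s→0} s^2·G(s) = A·2·8 / (9·10·13) = (8/585)·A.
e_ss = 8/K_a = 23.4 ⇒ K_a = 40/117 ⇒ A = (40/117)/(8/585) = 25.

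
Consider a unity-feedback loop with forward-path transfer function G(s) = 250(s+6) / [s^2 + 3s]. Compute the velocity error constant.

The denominator has no term below 3s — 1 pole at s=0, type 1.
K_v = lim_{s→0} s·G(s) = 250·6 / 3 = 500.

500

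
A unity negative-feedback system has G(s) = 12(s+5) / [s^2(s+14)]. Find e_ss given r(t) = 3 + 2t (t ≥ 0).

Two free integrators in G(s): this is a type 2 system. Taking each input component in turn:
  • 3: tracked with zero error.
  • 2t: tracked with zero error.
Total e_ss = 0.

0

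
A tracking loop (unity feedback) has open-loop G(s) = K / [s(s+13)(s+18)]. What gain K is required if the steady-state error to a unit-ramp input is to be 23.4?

10

The open loop has one pole at the origin → type 1 system.
K_v = lim_{s→0} s·G(s) = K / (13·18) = (1/234)·K.
e_ss = 1/K_v = 23.4 ⇒ K_v = 5/117 ⇒ K = (5/117)/(1/234) = 10.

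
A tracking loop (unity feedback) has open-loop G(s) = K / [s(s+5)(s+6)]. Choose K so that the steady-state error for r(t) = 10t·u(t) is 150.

The open loop has one pole at the origin → type 1 system.
K_v = lim_{s→0} s·G(s) = K / (5·6) = (1/30)·K.
e_ss = 10/K_v = 150 ⇒ K_v = 1/15 ⇒ K = (1/15)/(1/30) = 2.

2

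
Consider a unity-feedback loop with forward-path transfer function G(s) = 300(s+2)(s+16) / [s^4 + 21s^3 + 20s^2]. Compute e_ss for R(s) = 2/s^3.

Factoring s^2 from the denominator leaves a polynomial with constant term 20, so the system is type 2.
K_a = lim_{s→0} s^2·G(s) = 300·2·16 / 20 = 480.
r(t) = t^2 gives R(s) = 2/s^3.
e_ss = 2/K_a = 2/480 = 1/240.

1/240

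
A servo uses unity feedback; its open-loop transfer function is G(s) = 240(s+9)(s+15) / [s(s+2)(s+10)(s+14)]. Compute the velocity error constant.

G(s) has one factor of s in the denominator, so the system is type 1.
K_v = lim_{s→0} s·G(s) = 240·9·15 / (2·10·14) = 810/7.

810/7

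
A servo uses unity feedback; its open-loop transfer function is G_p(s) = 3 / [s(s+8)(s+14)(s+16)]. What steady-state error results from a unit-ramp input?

System type = 1 (one pole at s=0).
K_v = lim_{s→0} s·G_p(s) = 3 / (8·14·16) = 3/1792.
e_ss = 1/K_v = 1/(3/1792) = 1792/3.

1792/3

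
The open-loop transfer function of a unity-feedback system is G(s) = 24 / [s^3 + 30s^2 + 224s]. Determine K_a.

0

Lowest-order denominator term is 224s, so the open loop has 1 pole at the origin → type 1 system.
K_a = lim_{s→0} s^2·G(s) = 0 (the extra factor of s kills the finite limit).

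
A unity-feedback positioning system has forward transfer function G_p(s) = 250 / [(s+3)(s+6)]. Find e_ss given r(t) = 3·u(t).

The open loop has no poles at the origin → type 0 system.
K_p = lim_{s→0} G_p(s) = 250 / (3·6) = 125/9.
e_ss = 3/(1 + K_p) = 3/(134/9) = 27/134.

27/134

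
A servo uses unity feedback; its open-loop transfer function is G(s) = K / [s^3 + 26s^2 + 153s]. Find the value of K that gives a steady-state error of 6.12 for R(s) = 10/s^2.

Lowest-order denominator term is 153s, so the open loop has 1 pole at the origin → type 1 system.
K_v = lim_{s→0} s·G(s) = K / 153 = (1/153)·K.
e_ss = 10/K_v = 6.12 ⇒ K_v = 250/153 ⇒ K = (250/153)/(1/153) = 250.

250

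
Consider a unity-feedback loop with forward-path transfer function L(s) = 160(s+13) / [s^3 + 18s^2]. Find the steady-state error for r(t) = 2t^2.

The denominator has no term below 18s^2 — 2 poles at s=0, type 2.
K_a = lim_{s→0} s^2·L(s) = 160·13 / 18 = 1040/9.
r(t) = 2t^2 gives R(s) = 4/s^3.
e_ss = 4/K_a = 4/(1040/9) = 9/260.

9/260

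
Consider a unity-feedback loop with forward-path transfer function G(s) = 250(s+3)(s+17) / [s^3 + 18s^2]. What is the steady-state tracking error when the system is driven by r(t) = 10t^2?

12/425

The denominator has no term below 18s^2 — 2 poles at s=0, type 2.
K_a = lim_{s→0} s^2·G(s) = 250·3·17 / 18 = 2125/3.
r(t) = 10t^2 gives R(s) = 20/s^3.
e_ss = 20/K_a = 20/(2125/3) = 12/425.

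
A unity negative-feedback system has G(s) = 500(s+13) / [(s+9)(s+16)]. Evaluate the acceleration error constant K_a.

0

No free integrators in G(s): this is a type 0 system.
K_a = lim_{s→0} s^2·G(s) = 0 (the extra factor of s kills the finite limit).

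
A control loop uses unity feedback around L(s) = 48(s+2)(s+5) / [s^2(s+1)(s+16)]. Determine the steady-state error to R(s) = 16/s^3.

8/15

The open loop has two poles at the origin → type 2 system.
K_a = lim_{s→0} s^2·L(s) = 48·2·5 / (1·16) = 30.
r(t) = 8t^2 gives R(s) = 16/s^3.
e_ss = 16/K_a = 16/30 = 8/15.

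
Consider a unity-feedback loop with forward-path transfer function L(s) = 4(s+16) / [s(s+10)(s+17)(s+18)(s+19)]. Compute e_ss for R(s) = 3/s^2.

2725.3125

The open loop has one pole at the origin → type 1 system.
K_v = lim_{s→0} s·L(s) = 4·16 / (10·17·18·19) = 16/14535.
e_ss = 3/K_v = 3/(16/14535) = 2725.3125.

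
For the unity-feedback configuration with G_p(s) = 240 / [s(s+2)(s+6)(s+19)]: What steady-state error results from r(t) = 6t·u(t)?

5.7

G_p(s) has one factor of s in the denominator, so the system is type 1.
K_v = lim_{s→0} s·G_p(s) = 240 / (2·6·19) = 20/19.
e_ss = 6/K_v = 6/(20/19) = 5.7.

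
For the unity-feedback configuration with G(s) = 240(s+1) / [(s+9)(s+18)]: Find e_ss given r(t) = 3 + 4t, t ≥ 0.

The open loop has no poles at the origin → type 0 system. By superposition:
  • 3: e_ss = 3/(1+K_p) with K_p=40/27 → 81/67.
  • 4t: a type-0 system cannot track it, e_ss → ∞.
The unbounded component dominates.

infinity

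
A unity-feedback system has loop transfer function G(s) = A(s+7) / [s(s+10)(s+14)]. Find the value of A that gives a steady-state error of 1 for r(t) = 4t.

G(s) has one factor of s in the denominator, so the system is type 1.
K_v = lim_{s→0} s·G(s) = A·7 / (10·14) = 0.05·A.
e_ss = 4/K_v = 1 ⇒ K_v = 4 ⇒ A = 4/0.05 = 80.

80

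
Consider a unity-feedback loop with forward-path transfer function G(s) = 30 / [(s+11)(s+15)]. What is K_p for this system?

2/11

System type = 0 (no poles at s=0).
K_p = lim_{s→0} G(s) = 30 / (11·15) = 2/11.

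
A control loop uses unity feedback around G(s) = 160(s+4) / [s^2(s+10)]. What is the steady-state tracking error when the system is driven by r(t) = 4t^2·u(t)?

0.125

System type = 2 (two poles at s=0).
K_a = lim_{s→0} s^2·G(s) = 160·4 / (10) = 64.
r(t) = 4t^2 gives R(s) = 8/s^3.
e_ss = 8/K_a = 8/64 = 0.125.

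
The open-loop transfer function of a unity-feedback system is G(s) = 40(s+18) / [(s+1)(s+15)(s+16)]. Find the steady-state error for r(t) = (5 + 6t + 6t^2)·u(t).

G(s) has no factors of s in the denominator, so the system is type 0. Taking each input component in turn:
  • 5: e_ss = 5/(1+K_p) with K_p=3 → 1.25.
  • 6t: a type-0 system cannot track it, e_ss → ∞.
  • 6t^2: a type-0 system cannot track it, e_ss → ∞.
The unbounded component dominates.

infinity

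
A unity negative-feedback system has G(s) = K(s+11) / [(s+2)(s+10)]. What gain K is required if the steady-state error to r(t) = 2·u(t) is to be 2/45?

System type = 0 (no poles at s=0).
K_p = lim_{s→0} G(s) = K·11 / (2·10) = 0.55·K.
e_ss = 2/(1 + K_p) = 2/45 ⇒ 1 + 0.55·K = 45 ⇒ K = 80.

80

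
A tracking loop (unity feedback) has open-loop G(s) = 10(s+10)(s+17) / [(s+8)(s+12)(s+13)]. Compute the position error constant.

425/312

G(s) has no factors of s in the denominator, so the system is type 0.
K_p = lim_{s→0} G(s) = 10·10·17 / (8·12·13) = 425/312.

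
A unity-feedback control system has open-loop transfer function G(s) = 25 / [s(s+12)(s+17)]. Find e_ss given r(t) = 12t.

97.92

G(s) has one factor of s in the denominator, so the system is type 1.
K_v = lim_{s→0} s·G(s) = 25 / (12·17) = 25/204.
e_ss = 12/K_v = 12/(25/204) = 97.92.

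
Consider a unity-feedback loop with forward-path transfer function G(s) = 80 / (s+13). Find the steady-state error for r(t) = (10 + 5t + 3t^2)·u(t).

The open loop has no poles at the origin → type 0 system. Treating each term separately:
  • 10: e_ss = 10/(1+K_p) with K_p=80/13 → 130/93.
  • 5t: a type-0 system cannot track it, e_ss → ∞.
  • 3t^2: a type-0 system cannot track it, e_ss → ∞.
The unbounded component dominates.

infinity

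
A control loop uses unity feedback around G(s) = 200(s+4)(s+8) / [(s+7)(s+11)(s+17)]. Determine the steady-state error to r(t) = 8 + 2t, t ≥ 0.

The open loop has no poles at the origin → type 0 system. By superposition:
  • 8: e_ss = 8/(1+K_p) with K_p=6400/1309 → 10472/7709.
  • 2t: a type-0 system cannot track it, e_ss → ∞.
The unbounded component dominates.

infinity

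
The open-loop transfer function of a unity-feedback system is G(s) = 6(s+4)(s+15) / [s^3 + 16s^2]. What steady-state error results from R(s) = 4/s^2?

Lowest-order denominator term is 16s^2, so the open loop has 2 poles at the origin → type 2 system.
K_v = ∞ for a type-2 system; e_ss to a ramp is zero.

0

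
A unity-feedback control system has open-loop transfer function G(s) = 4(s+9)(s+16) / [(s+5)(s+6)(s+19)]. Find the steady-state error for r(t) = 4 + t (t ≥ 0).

System type = 0 (no poles at s=0). By superposition:
  • 4: e_ss = 4/(1+K_p) with K_p=96/95 → 380/191.
  • t: a type-0 system cannot track it, e_ss → ∞.
The unbounded component dominates.

infinity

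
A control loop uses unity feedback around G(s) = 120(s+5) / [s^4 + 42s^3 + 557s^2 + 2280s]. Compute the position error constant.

infinity

K_p = lim_{s→0} G(s); with 1 pole at the origin the limit diverges, so K_p = ∞.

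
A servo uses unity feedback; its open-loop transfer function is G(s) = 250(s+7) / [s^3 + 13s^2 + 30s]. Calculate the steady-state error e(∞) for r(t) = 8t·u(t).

Factoring s from the denominator leaves a polynomial with constant term 30, so the system is type 1.
K_v = lim_{s→0} s·G(s) = 250·7 / 30 = 175/3.
e_ss = 8/K_v = 8/(175/3) = 24/175.

24/175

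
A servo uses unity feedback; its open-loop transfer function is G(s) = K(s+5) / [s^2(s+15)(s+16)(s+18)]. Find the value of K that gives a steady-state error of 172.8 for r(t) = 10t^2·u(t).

Two free integrators in G(s): this is a type 2 system.
K_a = lim_{s→0} s^2·G(s) = K·5 / (15·16·18) = (1/864)·K.
e_ss = 20/K_a = 172.8 ⇒ K_a = 25/216 ⇒ K = (25/216)/(1/864) = 100.

100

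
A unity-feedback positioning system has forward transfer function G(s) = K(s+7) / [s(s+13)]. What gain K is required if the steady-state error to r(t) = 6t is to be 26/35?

15

One free integrator in G(s): this is a type 1 system.
K_v = lim_{s→0} s·G(s) = K·7 / (13) = (7/13)·K.
e_ss = 6/K_v = 26/35 ⇒ K_v = 105/13 ⇒ K = (105/13)/(7/13) = 15.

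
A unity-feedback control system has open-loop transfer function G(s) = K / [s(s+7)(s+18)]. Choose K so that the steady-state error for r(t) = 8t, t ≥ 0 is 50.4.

20

The open loop has one pole at the origin → type 1 system.
K_v = lim_{s→0} s·G(s) = K / (7·18) = (1/126)·K.
e_ss = 8/K_v = 50.4 ⇒ K_v = 10/63 ⇒ K = (10/63)/(1/126) = 20.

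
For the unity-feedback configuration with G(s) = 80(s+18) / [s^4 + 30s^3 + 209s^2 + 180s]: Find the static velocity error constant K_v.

The denominator has no term below 180s — 1 pole at s=0, type 1.
K_v = lim_{s→0} s·G(s) = 80·18 / 180 = 8.

8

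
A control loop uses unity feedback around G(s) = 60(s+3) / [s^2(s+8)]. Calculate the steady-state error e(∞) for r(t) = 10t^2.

G(s) has two factors of s in the denominator, so the system is type 2.
K_a = lim_{s→0} s^2·G(s) = 60·3 / (8) = 22.5.
r(t) = 10t^2 gives R(s) = 20/s^3.
e_ss = 20/K_a = 20/22.5 = 8/9.

8/9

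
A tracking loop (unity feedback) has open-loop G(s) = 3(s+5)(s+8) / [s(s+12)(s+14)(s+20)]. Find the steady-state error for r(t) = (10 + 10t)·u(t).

280

One free integrator in G(s): this is a type 1 system. Taking each input component in turn:
  • 10: tracked with zero error.
  • 10t: e_ss = 10/K_v with K_v=1/28 → 280.
Total e_ss = 280.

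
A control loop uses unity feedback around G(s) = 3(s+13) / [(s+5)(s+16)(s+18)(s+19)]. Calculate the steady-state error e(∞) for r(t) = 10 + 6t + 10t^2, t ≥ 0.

infinity

G(s) has no factors of s in the denominator, so the system is type 0. Treating each term separately:
  • 10: e_ss = 10/(1+K_p) with K_p=13/9120 → 91200/9133.
  • 6t: a type-0 system cannot track it, e_ss → ∞.
  • 10t^2: a type-0 system cannot track it, e_ss → ∞.
The unbounded component dominates.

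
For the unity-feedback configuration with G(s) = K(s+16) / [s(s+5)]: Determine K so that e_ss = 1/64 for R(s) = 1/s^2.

20

G(s) has one factor of s in the denominator, so the system is type 1.
K_v = lim_{s→0} s·G(s) = K·16 / (5) = 3.2·K.
e_ss = 1/K_v = 1/64 ⇒ K_v = 64 ⇒ K = 64/3.2 = 20.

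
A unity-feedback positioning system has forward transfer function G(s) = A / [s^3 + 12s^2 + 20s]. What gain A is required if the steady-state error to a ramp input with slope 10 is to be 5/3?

Factoring s from the denominator leaves a polynomial with constant term 20, so the system is type 1.
K_v = lim_{s→0} s·G(s) = A / 20 = 0.05·A.
e_ss = 10/K_v = 5/3 ⇒ K_v = 6 ⇒ A = 6/0.05 = 120.

120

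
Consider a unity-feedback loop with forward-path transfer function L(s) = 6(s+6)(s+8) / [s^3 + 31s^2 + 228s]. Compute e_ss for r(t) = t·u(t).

19/24

Lowest-order denominator term is 228s, so the open loop has 1 pole at the origin → type 1 system.
K_v = lim_{s→0} s·L(s) = 6·6·8 / 228 = 24/19.
e_ss = 1/K_v = 1/(24/19) = 19/24.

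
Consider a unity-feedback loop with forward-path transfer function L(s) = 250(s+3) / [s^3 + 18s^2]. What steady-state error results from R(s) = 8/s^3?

0.192

Lowest-order denominator term is 18s^2, so the open loop has 2 poles at the origin → type 2 system.
K_a = lim_{s→0} s^2·L(s) = 250·3 / 18 = 125/3.
r(t) = 4t^2 gives R(s) = 8/s^3.
e_ss = 8/K_a = 8/(125/3) = 0.192.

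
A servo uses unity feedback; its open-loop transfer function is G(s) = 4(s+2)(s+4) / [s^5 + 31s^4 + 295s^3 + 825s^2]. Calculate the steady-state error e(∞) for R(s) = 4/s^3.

The denominator has no term below 825s^2 — 2 poles at s=0, type 2.
K_a = lim_{s→0} s^2·G(s) = 4·2·4 / 825 = 32/825.
r(t) = 2t^2 gives R(s) = 4/s^3.
e_ss = 4/K_a = 4/(32/825) = 103.125.

103.125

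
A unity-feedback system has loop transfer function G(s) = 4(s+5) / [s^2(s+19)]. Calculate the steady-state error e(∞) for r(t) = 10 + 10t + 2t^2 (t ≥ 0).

The open loop has two poles at the origin → type 2 system. Treating each term separately:
  • 10: tracked with zero error.
  • 10t: tracked with zero error.
  • 2t^2: e_ss = 4/K_a with K_a=20/19 → 3.8.
Total e_ss = 3.8.

3.8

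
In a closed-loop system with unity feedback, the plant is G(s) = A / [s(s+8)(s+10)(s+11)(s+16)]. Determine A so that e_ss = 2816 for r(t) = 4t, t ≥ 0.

20

One free integrator in G(s): this is a type 1 system.
K_v = lim_{s→0} s·G(s) = A / (8·10·11·16) = (1/14080)·A.
e_ss = 4/K_v = 2816 ⇒ K_v = 1/704 ⇒ A = (1/704)/(1/14080) = 20.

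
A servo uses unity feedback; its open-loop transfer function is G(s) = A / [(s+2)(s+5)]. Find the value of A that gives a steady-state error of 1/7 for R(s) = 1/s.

60

The open loop has no poles at the origin → type 0 system.
K_p = lim_{s→0} G(s) = A / (2·5) = 0.1·A.
e_ss = 1/(1 + K_p) = 1/7 ⇒ 1 + 0.1·A = 7 ⇒ A = 60.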